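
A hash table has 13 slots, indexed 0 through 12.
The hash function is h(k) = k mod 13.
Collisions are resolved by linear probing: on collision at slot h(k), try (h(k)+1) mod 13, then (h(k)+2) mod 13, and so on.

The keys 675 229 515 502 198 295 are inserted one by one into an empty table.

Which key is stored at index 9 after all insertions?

515

675 hashes to 12; slot 12 is free => place at 12.
229 hashes to 8; slot 8 is free => place at 8.
515 hashes to 8; 8 taken => place at 9.
502 hashes to 8; 8,9 taken => place at 10.
198 hashes to 3; slot 3 is free => place at 3.
295 hashes to 9; 9,10 taken => place at 11.
Table: [_, _, _, 198, _, _, _, _, 229, 515, 502, 295, 675]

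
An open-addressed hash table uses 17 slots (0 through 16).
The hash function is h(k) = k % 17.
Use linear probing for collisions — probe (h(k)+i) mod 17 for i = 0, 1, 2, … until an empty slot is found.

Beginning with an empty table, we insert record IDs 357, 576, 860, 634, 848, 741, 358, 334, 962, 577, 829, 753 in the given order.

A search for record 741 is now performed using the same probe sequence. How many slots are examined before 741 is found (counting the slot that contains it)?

2

Insert 357: h=0, slot 0 empty → index 0.
Insert 576: h=15, slot 15 empty → index 15.
Insert 860: h=10, slot 10 empty → index 10.
Insert 634: h=5, slot 5 empty → index 5.
Insert 848: h=15, slot 15 occupied → index 16.
Insert 741: h=10, slot 10 occupied → index 11.
Insert 358: h=1, slot 1 empty → index 1.
Insert 334: h=11, slot 11 occupied → index 12.
Insert 962: h=10, slots 10,11,12 occupied → index 13.
Insert 577: h=16, slots 16,0,1 occupied → index 2.
Insert 829: h=13, slot 13 occupied → index 14.
Insert 753: h=5, slot 5 occupied → index 6.
Table: [357, 358, 577, _, _, 634, 753, _, _, _, 860, 741, 334, 962, 829, 576, 848]
Lookup 741: h=10, probe 10,11 → found at 11.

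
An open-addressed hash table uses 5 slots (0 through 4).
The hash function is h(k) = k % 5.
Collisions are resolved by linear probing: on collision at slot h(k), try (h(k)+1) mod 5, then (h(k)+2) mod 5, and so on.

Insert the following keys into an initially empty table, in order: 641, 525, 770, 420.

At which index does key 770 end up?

2

641 hashes to 1; slot 1 is free => place at 1.
525 hashes to 0; slot 0 is free => place at 0.
770 hashes to 0; 0,1 taken => place at 2.
420 hashes to 0; 0,1,2 taken => place at 3.
Table: [525, 641, 770, 420, _]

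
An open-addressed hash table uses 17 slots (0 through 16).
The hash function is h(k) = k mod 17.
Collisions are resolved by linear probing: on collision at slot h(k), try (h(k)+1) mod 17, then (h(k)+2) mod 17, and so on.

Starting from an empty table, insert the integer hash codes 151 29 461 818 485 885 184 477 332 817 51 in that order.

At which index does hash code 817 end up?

5

151 hashes to 15; slot 15 is free => place at 15.
29 hashes to 12; slot 12 is free => place at 12.
461 hashes to 2; slot 2 is free => place at 2.
818 hashes to 2; 2 taken => place at 3.
485 hashes to 9; slot 9 is free => place at 9.
885 hashes to 1; slot 1 is free => place at 1.
184 hashes to 14; slot 14 is free => place at 14.
477 hashes to 1; 1,2,3 taken => place at 4.
332 hashes to 9; 9 taken => place at 10.
817 hashes to 1; 1,2,3,4 taken => place at 5.
51 hashes to 0; slot 0 is free => place at 0.
Table: [51, 885, 461, 818, 477, 817, ∅, ∅, ∅, 485, 332, ∅, 29, ∅, 184, 151, ∅]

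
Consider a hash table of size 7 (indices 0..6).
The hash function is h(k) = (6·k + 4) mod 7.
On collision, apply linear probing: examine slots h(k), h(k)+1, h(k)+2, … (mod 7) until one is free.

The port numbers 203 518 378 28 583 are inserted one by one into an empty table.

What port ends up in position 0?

28

203 hashes to 4; slot 4 is free → place at 4.
518 hashes to 4; 4 taken → place at 5.
378 hashes to 4; 4,5 taken → place at 6.
28 hashes to 4; 4,5,6 taken → place at 0.
583 hashes to 2; slot 2 is free → place at 2.
Table: [28, -, 583, -, 203, 518, 378]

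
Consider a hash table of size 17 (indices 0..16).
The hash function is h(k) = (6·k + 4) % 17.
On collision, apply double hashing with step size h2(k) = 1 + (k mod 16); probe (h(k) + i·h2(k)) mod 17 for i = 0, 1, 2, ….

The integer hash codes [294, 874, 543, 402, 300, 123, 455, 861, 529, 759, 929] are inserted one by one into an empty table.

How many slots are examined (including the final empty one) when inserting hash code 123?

294 hashes to 0; slot 0 is free -> place at 0.
874 hashes to 12; slot 12 is free -> place at 12.
543 hashes to 15; slot 15 is free -> place at 15.
402 hashes to 2; slot 2 is free -> place at 2.
300 hashes to 2, h2=13; 2,15 taken -> place at 11.
123 hashes to 11, h2=12; 11 taken -> place at 6.
455 hashes to 14; slot 14 is free -> place at 14.
861 hashes to 2, h2=14; 2 taken -> place at 16.
529 hashes to 16, h2=2; 16 taken -> place at 1.
759 hashes to 2, h2=8; 2 taken -> place at 10.
929 hashes to 2, h2=2; 2 taken -> place at 4.
Table: [294, 529, 402, —, 929, —, 123, —, —, —, 759, 300, 874, —, 455, 543, 861]

2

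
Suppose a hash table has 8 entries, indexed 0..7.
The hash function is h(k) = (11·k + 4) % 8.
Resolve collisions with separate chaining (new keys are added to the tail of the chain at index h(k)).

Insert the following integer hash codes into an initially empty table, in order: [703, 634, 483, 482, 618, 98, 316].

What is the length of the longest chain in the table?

4

703 -> bucket 1
634 -> bucket 2
483 -> bucket 5
482 -> bucket 2 (collision)
618 -> bucket 2 (collision)
98 -> bucket 2 (collision)
316 -> bucket 0
Final buckets:
0: 316
1: 703
2: 634 -> 482 -> 618 -> 98
3: —
4: —
5: 483
6: —
7: —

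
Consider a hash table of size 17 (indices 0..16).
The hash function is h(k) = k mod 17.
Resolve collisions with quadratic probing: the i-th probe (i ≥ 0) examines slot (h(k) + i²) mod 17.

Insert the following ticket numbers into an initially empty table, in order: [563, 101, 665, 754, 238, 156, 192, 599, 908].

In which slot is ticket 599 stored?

563 hashes to 2; slot 2 is free → place at 2.
101 hashes to 16; slot 16 is free → place at 16.
665 hashes to 2; 2 taken → place at 3.
754 hashes to 6; slot 6 is free → place at 6.
238 hashes to 0; slot 0 is free → place at 0.
156 hashes to 3; 3 taken → place at 4.
192 hashes to 5; slot 5 is free → place at 5.
599 hashes to 4; 4,5 taken → place at 8.
908 hashes to 7; slot 7 is free → place at 7.
Table: [238, _, 563, 665, 156, 192, 754, 908, 599, _, _, _, _, _, _, _, 101]

8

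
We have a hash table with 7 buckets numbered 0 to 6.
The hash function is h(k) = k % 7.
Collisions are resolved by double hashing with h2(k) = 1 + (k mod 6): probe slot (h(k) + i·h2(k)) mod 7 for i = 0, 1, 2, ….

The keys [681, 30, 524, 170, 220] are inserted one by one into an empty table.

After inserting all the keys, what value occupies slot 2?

681: h=2 -> slot 2
30: h=2, h2=1, probe 2,3 -> slot 3
524: h=6 -> slot 6
170: h=2, h2=3, probe 2,5 -> slot 5
220: h=3, h2=5, probe 3,1 -> slot 1
Table: [-, 220, 681, 30, -, 170, 524]

681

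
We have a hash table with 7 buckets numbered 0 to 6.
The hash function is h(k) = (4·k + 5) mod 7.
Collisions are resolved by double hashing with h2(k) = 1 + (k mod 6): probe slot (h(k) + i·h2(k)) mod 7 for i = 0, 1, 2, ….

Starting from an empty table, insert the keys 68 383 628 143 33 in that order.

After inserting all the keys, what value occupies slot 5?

33

68: h=4 → slot 4
383: h=4, h2=6, probe 4,3 → slot 3
628: h=4, h2=5, probe 4,2 → slot 2
143: h=3, h2=6, probe 3,2,1 → slot 1
33: h=4, h2=4, probe 4,1,5 → slot 5
Table: [_, 143, 628, 383, 68, 33, _]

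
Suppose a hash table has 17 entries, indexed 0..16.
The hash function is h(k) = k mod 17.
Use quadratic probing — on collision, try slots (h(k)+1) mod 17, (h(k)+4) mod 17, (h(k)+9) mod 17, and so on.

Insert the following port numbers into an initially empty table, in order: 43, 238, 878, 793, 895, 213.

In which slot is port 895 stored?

Insert 43: h=9, slot 9 empty => index 9.
Insert 238: h=0, slot 0 empty => index 0.
Insert 878: h=11, slot 11 empty => index 11.
Insert 793: h=11, slot 11 occupied => index 12.
Insert 895: h=11, slots 11,12 occupied => index 15.
Insert 213: h=9, slot 9 occupied => index 10.
Table: [238, -, -, -, -, -, -, -, -, 43, 213, 878, 793, -, -, 895, -]

15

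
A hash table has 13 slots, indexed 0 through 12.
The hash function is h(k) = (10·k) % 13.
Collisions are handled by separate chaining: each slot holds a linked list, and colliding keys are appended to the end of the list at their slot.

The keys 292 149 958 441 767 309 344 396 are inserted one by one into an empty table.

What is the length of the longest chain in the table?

4

Insert 292: h=8, bucket 8 empty -> new chain.
Insert 149: h=8, bucket 8 nonempty -> append to chain.
Insert 958: h=12, bucket 12 empty -> new chain.
Insert 441: h=3, bucket 3 empty -> new chain.
Insert 767: h=0, bucket 0 empty -> new chain.
Insert 309: h=9, bucket 9 empty -> new chain.
Insert 344: h=8, bucket 8 nonempty -> append to chain.
Insert 396: h=8, bucket 8 nonempty -> append to chain.
Final buckets:
0: 767
1: _
2: _
3: 441
4: _
5: _
6: _
7: _
8: 292 -> 149 -> 344 -> 396
9: 309
10: _
11: _
12: 958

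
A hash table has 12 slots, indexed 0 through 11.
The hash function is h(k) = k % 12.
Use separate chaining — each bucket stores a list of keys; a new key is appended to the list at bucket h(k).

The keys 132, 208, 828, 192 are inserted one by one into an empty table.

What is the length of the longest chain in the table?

3

Insert 132: h=0, bucket 0 empty → new chain.
Insert 208: h=4, bucket 4 empty → new chain.
Insert 828: h=0, bucket 0 nonempty → append to chain.
Insert 192: h=0, bucket 0 nonempty → append to chain.
Final buckets:
0: 132 -> 828 -> 192
1: ∅
2: ∅
3: ∅
4: 208
5: ∅
6: ∅
7: ∅
8: ∅
9: ∅
10: ∅
11: ∅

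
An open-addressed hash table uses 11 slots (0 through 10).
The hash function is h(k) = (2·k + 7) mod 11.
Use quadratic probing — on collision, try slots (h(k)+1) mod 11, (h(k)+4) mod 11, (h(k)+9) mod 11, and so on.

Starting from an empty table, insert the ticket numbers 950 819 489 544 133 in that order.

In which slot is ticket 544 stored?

10

950: h=4 => slot 4
819: h=6 => slot 6
489: h=6, probe 6,7 => slot 7
544: h=6, probe 6,7,10 => slot 10
133: h=9 => slot 9
Table: [_, _, _, _, 950, _, 819, 489, _, 133, 544]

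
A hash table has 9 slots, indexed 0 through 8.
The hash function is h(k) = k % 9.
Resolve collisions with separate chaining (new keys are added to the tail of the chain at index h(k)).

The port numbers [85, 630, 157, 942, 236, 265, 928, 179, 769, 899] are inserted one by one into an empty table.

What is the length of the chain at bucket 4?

85 -> bucket 4
630 -> bucket 0
157 -> bucket 4 (collision)
942 -> bucket 6
236 -> bucket 2
265 -> bucket 4 (collision)
928 -> bucket 1
179 -> bucket 8
769 -> bucket 4 (collision)
899 -> bucket 8 (collision)
Final buckets:
0: 630
1: 928
2: 236
3: .
4: 85 -> 157 -> 265 -> 769
5: .
6: 942
7: .
8: 179 -> 899

4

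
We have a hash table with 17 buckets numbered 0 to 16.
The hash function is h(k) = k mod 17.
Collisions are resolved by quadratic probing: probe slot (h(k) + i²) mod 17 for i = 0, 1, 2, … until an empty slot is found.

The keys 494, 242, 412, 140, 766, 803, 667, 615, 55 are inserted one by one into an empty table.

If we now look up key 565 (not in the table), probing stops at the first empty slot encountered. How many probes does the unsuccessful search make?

494 hashes to 1; slot 1 is free → place at 1.
242 hashes to 4; slot 4 is free → place at 4.
412 hashes to 4; 4 taken → place at 5.
140 hashes to 4; 4,5 taken → place at 8.
766 hashes to 1; 1 taken → place at 2.
803 hashes to 4; 4,5,8 taken → place at 13.
667 hashes to 4; 4,5,8,13 taken → place at 3.
615 hashes to 3; 3,4 taken → place at 7.
55 hashes to 4; 4,5,8,13,3 taken → place at 12.
Table: [∅, 494, 766, 667, 242, 412, ∅, 615, 140, ∅, ∅, ∅, 55, 803, ∅, ∅, ∅]
Lookup 565: h=4, probe 4,5,8,13,3,12,6 → slot 6 empty, not found.

7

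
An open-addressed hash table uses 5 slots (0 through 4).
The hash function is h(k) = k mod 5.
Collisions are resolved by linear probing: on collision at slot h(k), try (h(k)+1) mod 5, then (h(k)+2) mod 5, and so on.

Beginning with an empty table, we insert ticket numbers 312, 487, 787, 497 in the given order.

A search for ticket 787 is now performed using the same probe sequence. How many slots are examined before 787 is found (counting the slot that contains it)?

Insert 312: h=2, slot 2 empty -> index 2.
Insert 487: h=2, slot 2 occupied -> index 3.
Insert 787: h=2, slots 2,3 occupied -> index 4.
Insert 497: h=2, slots 2,3,4 occupied -> index 0.
Table: [497, _, 312, 487, 787]
Lookup 787: h=2, probe 2,3,4 → found at 4.

3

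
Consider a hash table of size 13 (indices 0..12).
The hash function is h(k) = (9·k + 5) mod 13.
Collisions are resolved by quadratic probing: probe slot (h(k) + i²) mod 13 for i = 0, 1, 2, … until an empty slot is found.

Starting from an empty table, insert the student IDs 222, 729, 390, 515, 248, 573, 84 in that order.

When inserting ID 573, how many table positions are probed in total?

5

Insert 222: h=1, slot 1 empty -> index 1.
Insert 729: h=1, slot 1 occupied -> index 2.
Insert 390: h=5, slot 5 empty -> index 5.
Insert 515: h=12, slot 12 empty -> index 12.
Insert 248: h=1, slots 1,2,5 occupied -> index 10.
Insert 573: h=1, slots 1,2,5,10 occupied -> index 4.
Insert 84: h=7, slot 7 empty -> index 7.
Table: [., 222, 729, ., 573, 390, ., 84, ., ., 248, ., 515]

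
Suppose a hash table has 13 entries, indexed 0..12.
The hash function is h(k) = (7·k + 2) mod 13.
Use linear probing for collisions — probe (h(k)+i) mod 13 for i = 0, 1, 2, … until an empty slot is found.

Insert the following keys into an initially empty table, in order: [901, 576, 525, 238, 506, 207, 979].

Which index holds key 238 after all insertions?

Insert 901: h=4, slot 4 empty => index 4.
Insert 576: h=4, slot 4 occupied => index 5.
Insert 525: h=11, slot 11 empty => index 11.
Insert 238: h=4, slots 4,5 occupied => index 6.
Insert 506: h=8, slot 8 empty => index 8.
Insert 207: h=8, slot 8 occupied => index 9.
Insert 979: h=4, slots 4,5,6 occupied => index 7.
Table: [_, _, _, _, 901, 576, 238, 979, 506, 207, _, 525, _]

6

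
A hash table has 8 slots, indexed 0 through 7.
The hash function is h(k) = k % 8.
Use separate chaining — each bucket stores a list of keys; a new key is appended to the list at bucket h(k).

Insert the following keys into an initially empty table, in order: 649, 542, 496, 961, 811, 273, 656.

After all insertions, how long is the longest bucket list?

Insert 649: h=1, bucket 1 empty → new chain.
Insert 542: h=6, bucket 6 empty → new chain.
Insert 496: h=0, bucket 0 empty → new chain.
Insert 961: h=1, bucket 1 nonempty → append to chain.
Insert 811: h=3, bucket 3 empty → new chain.
Insert 273: h=1, bucket 1 nonempty → append to chain.
Insert 656: h=0, bucket 0 nonempty → append to chain.
Final buckets:
0: 496 -> 656
1: 649 -> 961 -> 273
2: .
3: 811
4: .
5: .
6: 542
7: .

3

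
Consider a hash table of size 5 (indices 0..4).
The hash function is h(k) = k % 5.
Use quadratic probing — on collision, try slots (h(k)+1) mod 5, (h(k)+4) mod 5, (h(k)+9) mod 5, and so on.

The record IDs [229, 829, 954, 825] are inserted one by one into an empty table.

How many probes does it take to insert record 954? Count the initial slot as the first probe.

3

229: h=4 => slot 4
829: h=4, probe 4,0 => slot 0
954: h=4, probe 4,0,3 => slot 3
825: h=0, probe 0,1 => slot 1
Table: [829, 825, ., 954, 229]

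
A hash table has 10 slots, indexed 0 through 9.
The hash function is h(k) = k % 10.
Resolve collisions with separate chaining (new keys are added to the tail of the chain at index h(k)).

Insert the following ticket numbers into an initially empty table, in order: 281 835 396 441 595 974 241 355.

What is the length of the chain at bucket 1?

281 -> bucket 1
835 -> bucket 5
396 -> bucket 6
441 -> bucket 1 (collision)
595 -> bucket 5 (collision)
974 -> bucket 4
241 -> bucket 1 (collision)
355 -> bucket 5 (collision)
Final buckets:
0: -
1: 281 -> 441 -> 241
2: -
3: -
4: 974
5: 835 -> 595 -> 355
6: 396
7: -
8: -
9: -

3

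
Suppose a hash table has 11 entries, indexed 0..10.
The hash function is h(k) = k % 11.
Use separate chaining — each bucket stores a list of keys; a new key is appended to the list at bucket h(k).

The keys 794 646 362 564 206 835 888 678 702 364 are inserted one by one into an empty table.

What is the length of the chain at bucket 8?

3

Insert 794: h=2, bucket 2 empty → new chain.
Insert 646: h=8, bucket 8 empty → new chain.
Insert 362: h=10, bucket 10 empty → new chain.
Insert 564: h=3, bucket 3 empty → new chain.
Insert 206: h=8, bucket 8 nonempty → append to chain.
Insert 835: h=10, bucket 10 nonempty → append to chain.
Insert 888: h=8, bucket 8 nonempty → append to chain.
Insert 678: h=7, bucket 7 empty → new chain.
Insert 702: h=9, bucket 9 empty → new chain.
Insert 364: h=1, bucket 1 empty → new chain.
Final buckets:
0: _
1: 364
2: 794
3: 564
4: _
5: _
6: _
7: 678
8: 646 -> 206 -> 888
9: 702
10: 362 -> 835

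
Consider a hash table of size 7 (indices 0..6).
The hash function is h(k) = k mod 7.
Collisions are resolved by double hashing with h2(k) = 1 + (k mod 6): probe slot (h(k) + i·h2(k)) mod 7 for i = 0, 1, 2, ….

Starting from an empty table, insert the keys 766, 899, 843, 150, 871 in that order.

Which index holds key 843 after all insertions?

0

Insert 766: h=3, slot 3 empty => index 3.
Insert 899: h=3, h2=6, slot 3 occupied => index 2.
Insert 843: h=3, h2=4, slot 3 occupied => index 0.
Insert 150: h=3, h2=1, slot 3 occupied => index 4.
Insert 871: h=3, h2=2, slot 3 occupied => index 5.
Table: [843, —, 899, 766, 150, 871, —]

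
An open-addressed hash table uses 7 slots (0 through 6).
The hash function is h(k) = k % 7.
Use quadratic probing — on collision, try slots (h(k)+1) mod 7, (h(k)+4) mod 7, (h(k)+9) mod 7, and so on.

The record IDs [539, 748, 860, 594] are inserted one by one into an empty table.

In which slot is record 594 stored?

1

539: h=0 => slot 0
748: h=6 => slot 6
860: h=6, probe 6,0,3 => slot 3
594: h=6, probe 6,0,3,1 => slot 1
Table: [539, 594, ∅, 860, ∅, ∅, 748]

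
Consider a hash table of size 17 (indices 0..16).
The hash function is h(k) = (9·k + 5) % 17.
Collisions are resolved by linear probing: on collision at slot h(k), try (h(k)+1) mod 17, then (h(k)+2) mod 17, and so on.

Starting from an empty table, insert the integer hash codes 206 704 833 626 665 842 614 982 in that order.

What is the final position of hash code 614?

Insert 206: h=6, slot 6 empty => index 6.
Insert 704: h=0, slot 0 empty => index 0.
Insert 833: h=5, slot 5 empty => index 5.
Insert 626: h=12, slot 12 empty => index 12.
Insert 665: h=6, slot 6 occupied => index 7.
Insert 842: h=1, slot 1 empty => index 1.
Insert 614: h=6, slots 6,7 occupied => index 8.
Insert 982: h=3, slot 3 empty => index 3.
Table: [704, 842, -, 982, -, 833, 206, 665, 614, -, -, -, 626, -, -, -, -]

8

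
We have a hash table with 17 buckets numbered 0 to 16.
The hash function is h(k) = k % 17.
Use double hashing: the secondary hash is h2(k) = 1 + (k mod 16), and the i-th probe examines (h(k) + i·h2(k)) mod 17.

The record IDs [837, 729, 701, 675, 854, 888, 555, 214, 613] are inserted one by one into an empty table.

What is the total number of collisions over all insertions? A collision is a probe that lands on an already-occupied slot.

Insert 837: h=4, slot 4 empty -> index 4.
Insert 729: h=15, slot 15 empty -> index 15.
Insert 701: h=4, h2=14, slot 4 occupied -> index 1.
Insert 675: h=12, slot 12 empty -> index 12.
Insert 854: h=4, h2=7, slot 4 occupied -> index 11.
Insert 888: h=4, h2=9, slot 4 occupied -> index 13.
Insert 555: h=11, h2=12, slot 11 occupied -> index 6.
Insert 214: h=10, slot 10 empty -> index 10.
Insert 613: h=1, h2=6, slot 1 occupied -> index 7.
Table: [—, 701, —, —, 837, —, 555, 613, —, —, 214, 854, 675, 888, —, 729, —]

5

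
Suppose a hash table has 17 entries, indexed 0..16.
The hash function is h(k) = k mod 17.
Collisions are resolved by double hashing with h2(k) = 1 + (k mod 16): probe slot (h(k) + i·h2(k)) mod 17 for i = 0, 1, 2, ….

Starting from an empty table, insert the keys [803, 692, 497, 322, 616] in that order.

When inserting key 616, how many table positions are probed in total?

2

803 hashes to 4; slot 4 is free -> place at 4.
692 hashes to 12; slot 12 is free -> place at 12.
497 hashes to 4, h2=2; 4 taken -> place at 6.
322 hashes to 16; slot 16 is free -> place at 16.
616 hashes to 4, h2=9; 4 taken -> place at 13.
Table: [_, _, _, _, 803, _, 497, _, _, _, _, _, 692, 616, _, _, 322]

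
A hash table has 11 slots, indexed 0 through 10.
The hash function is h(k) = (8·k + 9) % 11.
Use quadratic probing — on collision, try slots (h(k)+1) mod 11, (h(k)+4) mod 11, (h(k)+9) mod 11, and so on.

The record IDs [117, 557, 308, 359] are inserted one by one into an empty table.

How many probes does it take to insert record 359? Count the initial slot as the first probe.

117 hashes to 10; slot 10 is free → place at 10.
557 hashes to 10; 10 taken → place at 0.
308 hashes to 9; slot 9 is free → place at 9.
359 hashes to 10; 10,0 taken → place at 3.
Table: [557, -, -, 359, -, -, -, -, -, 308, 117]

3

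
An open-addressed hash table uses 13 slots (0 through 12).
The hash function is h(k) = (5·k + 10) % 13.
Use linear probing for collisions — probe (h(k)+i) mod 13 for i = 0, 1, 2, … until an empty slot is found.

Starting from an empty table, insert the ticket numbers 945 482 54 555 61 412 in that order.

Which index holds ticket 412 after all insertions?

6

Insert 945: h=3, slot 3 empty → index 3.
Insert 482: h=2, slot 2 empty → index 2.
Insert 54: h=7, slot 7 empty → index 7.
Insert 555: h=3, slot 3 occupied → index 4.
Insert 61: h=3, slots 3,4 occupied → index 5.
Insert 412: h=3, slots 3,4,5 occupied → index 6.
Table: [., ., 482, 945, 555, 61, 412, 54, ., ., ., ., .]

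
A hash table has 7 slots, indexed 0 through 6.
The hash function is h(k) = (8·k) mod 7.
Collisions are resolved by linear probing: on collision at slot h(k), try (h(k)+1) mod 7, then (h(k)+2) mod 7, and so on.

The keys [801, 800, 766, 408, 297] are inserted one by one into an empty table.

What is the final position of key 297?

6

801 hashes to 3; slot 3 is free -> place at 3.
800 hashes to 2; slot 2 is free -> place at 2.
766 hashes to 3; 3 taken -> place at 4.
408 hashes to 2; 2,3,4 taken -> place at 5.
297 hashes to 3; 3,4,5 taken -> place at 6.
Table: [-, -, 800, 801, 766, 408, 297]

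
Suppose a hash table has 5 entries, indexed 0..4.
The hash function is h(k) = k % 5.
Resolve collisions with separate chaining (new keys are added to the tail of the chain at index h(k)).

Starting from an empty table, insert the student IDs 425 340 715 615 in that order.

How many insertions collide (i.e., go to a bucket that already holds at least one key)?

3

425 -> bucket 0
340 -> bucket 0 (collision)
715 -> bucket 0 (collision)
615 -> bucket 0 (collision)
Final buckets:
0: 425 -> 340 -> 715 -> 615
1: ∅
2: ∅
3: ∅
4: ∅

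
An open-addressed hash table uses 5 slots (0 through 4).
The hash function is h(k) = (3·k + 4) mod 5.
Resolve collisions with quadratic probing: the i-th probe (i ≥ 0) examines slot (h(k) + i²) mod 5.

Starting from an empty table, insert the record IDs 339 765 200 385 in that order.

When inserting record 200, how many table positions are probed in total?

2

339: h=1 => slot 1
765: h=4 => slot 4
200: h=4, probe 4,0 => slot 0
385: h=4, probe 4,0,3 => slot 3
Table: [200, 339, ∅, 385, 765]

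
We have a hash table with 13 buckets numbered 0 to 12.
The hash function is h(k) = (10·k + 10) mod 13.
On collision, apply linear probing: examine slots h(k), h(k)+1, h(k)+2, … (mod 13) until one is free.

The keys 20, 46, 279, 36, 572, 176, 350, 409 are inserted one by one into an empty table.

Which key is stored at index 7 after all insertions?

409

Insert 20: h=2, slot 2 empty => index 2.
Insert 46: h=2, slot 2 occupied => index 3.
Insert 279: h=5, slot 5 empty => index 5.
Insert 36: h=6, slot 6 empty => index 6.
Insert 572: h=10, slot 10 empty => index 10.
Insert 176: h=2, slots 2,3 occupied => index 4.
Insert 350: h=0, slot 0 empty => index 0.
Insert 409: h=5, slots 5,6 occupied => index 7.
Table: [350, ∅, 20, 46, 176, 279, 36, 409, ∅, ∅, 572, ∅, ∅]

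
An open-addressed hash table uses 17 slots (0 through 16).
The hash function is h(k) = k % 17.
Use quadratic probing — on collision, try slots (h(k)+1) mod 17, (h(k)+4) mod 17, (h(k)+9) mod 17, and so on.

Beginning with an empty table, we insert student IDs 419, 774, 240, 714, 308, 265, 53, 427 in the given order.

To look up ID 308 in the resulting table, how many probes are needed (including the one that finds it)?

Insert 419: h=11, slot 11 empty -> index 11.
Insert 774: h=9, slot 9 empty -> index 9.
Insert 240: h=2, slot 2 empty -> index 2.
Insert 714: h=0, slot 0 empty -> index 0.
Insert 308: h=2, slot 2 occupied -> index 3.
Insert 265: h=10, slot 10 empty -> index 10.
Insert 53: h=2, slots 2,3 occupied -> index 6.
Insert 427: h=2, slots 2,3,6,11 occupied -> index 1.
Table: [714, 427, 240, 308, —, —, 53, —, —, 774, 265, 419, —, —, —, —, —]
Lookup 308: h=2, probe 2,3 → found at 3.

2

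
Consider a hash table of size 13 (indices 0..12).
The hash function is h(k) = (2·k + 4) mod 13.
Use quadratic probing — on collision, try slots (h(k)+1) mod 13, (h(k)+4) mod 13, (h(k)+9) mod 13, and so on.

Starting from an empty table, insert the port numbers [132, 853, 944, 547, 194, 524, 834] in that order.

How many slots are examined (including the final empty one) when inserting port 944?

Insert 132: h=8, slot 8 empty → index 8.
Insert 853: h=7, slot 7 empty → index 7.
Insert 944: h=7, slots 7,8 occupied → index 11.
Insert 547: h=6, slot 6 empty → index 6.
Insert 194: h=2, slot 2 empty → index 2.
Insert 524: h=12, slot 12 empty → index 12.
Insert 834: h=8, slot 8 occupied → index 9.
Table: [., ., 194, ., ., ., 547, 853, 132, 834, ., 944, 524]

3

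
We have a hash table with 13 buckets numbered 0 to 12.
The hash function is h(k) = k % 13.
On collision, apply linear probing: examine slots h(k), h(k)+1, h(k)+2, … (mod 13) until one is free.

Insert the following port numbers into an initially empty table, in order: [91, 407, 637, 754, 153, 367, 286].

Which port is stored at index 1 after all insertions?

Insert 91: h=0, slot 0 empty → index 0.
Insert 407: h=4, slot 4 empty → index 4.
Insert 637: h=0, slot 0 occupied → index 1.
Insert 754: h=0, slots 0,1 occupied → index 2.
Insert 153: h=10, slot 10 empty → index 10.
Insert 367: h=3, slot 3 empty → index 3.
Insert 286: h=0, slots 0,1,2,3,4 occupied → index 5.
Table: [91, 637, 754, 367, 407, 286, ., ., ., ., 153, ., .]

637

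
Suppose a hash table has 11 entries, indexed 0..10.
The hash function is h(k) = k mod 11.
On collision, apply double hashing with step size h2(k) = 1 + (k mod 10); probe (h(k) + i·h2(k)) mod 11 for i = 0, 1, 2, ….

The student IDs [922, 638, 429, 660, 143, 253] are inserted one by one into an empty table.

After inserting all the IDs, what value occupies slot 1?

922 hashes to 9; slot 9 is free -> place at 9.
638 hashes to 0; slot 0 is free -> place at 0.
429 hashes to 0, h2=10; 0 taken -> place at 10.
660 hashes to 0, h2=1; 0 taken -> place at 1.
143 hashes to 0, h2=4; 0 taken -> place at 4.
253 hashes to 0, h2=4; 0,4 taken -> place at 8.
Table: [638, 660, -, -, 143, -, -, -, 253, 922, 429]

660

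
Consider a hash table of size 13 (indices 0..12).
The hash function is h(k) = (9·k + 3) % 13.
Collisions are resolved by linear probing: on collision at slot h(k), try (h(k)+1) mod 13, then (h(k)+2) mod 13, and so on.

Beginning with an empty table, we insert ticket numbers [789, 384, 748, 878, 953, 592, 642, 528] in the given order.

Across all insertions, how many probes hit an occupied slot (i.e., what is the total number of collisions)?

6

789 hashes to 6; slot 6 is free → place at 6.
384 hashes to 1; slot 1 is free → place at 1.
748 hashes to 1; 1 taken → place at 2.
878 hashes to 1; 1,2 taken → place at 3.
953 hashes to 0; slot 0 is free → place at 0.
592 hashes to 1; 1,2,3 taken → place at 4.
642 hashes to 9; slot 9 is free → place at 9.
528 hashes to 10; slot 10 is free → place at 10.
Table: [953, 384, 748, 878, 592, ∅, 789, ∅, ∅, 642, 528, ∅, ∅]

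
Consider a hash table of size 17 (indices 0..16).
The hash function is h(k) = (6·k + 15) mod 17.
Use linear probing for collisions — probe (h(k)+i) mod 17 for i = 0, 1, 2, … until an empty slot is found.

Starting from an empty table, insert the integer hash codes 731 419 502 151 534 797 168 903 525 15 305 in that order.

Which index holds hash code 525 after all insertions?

Insert 731: h=15, slot 15 empty -> index 15.
Insert 419: h=13, slot 13 empty -> index 13.
Insert 502: h=1, slot 1 empty -> index 1.
Insert 151: h=3, slot 3 empty -> index 3.
Insert 534: h=6, slot 6 empty -> index 6.
Insert 797: h=3, slot 3 occupied -> index 4.
Insert 168: h=3, slots 3,4 occupied -> index 5.
Insert 903: h=10, slot 10 empty -> index 10.
Insert 525: h=3, slots 3,4,5,6 occupied -> index 7.
Insert 15: h=3, slots 3,4,5,6,7 occupied -> index 8.
Insert 305: h=9, slot 9 empty -> index 9.
Table: [., 502, ., 151, 797, 168, 534, 525, 15, 305, 903, ., ., 419, ., 731, .]

7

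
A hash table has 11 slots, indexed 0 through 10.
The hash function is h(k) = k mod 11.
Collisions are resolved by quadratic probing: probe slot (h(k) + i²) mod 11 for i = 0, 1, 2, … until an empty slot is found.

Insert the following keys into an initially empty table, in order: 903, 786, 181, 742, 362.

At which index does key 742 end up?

903: h=1 -> slot 1
786: h=5 -> slot 5
181: h=5, probe 5,6 -> slot 6
742: h=5, probe 5,6,9 -> slot 9
362: h=10 -> slot 10
Table: [-, 903, -, -, -, 786, 181, -, -, 742, 362]

9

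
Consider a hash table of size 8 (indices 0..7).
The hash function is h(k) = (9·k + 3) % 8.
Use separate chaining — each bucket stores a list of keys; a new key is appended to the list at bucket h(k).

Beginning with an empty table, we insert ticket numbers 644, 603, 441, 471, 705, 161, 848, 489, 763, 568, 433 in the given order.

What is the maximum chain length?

5

Insert 644: h=7, bucket 7 empty → new chain.
Insert 603: h=6, bucket 6 empty → new chain.
Insert 441: h=4, bucket 4 empty → new chain.
Insert 471: h=2, bucket 2 empty → new chain.
Insert 705: h=4, bucket 4 nonempty → append to chain.
Insert 161: h=4, bucket 4 nonempty → append to chain.
Insert 848: h=3, bucket 3 empty → new chain.
Insert 489: h=4, bucket 4 nonempty → append to chain.
Insert 763: h=6, bucket 6 nonempty → append to chain.
Insert 568: h=3, bucket 3 nonempty → append to chain.
Insert 433: h=4, bucket 4 nonempty → append to chain.
Final buckets:
0: —
1: —
2: 471
3: 848 -> 568
4: 441 -> 705 -> 161 -> 489 -> 433
5: —
6: 603 -> 763
7: 644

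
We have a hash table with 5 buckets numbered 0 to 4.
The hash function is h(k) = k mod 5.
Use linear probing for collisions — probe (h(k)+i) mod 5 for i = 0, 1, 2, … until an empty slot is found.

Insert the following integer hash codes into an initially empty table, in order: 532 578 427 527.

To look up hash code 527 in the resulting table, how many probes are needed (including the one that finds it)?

4

Insert 532: h=2, slot 2 empty → index 2.
Insert 578: h=3, slot 3 empty → index 3.
Insert 427: h=2, slots 2,3 occupied → index 4.
Insert 527: h=2, slots 2,3,4 occupied → index 0.
Table: [527, ., 532, 578, 427]
Lookup 527: h=2, probe 2,3,4,0 → found at 0.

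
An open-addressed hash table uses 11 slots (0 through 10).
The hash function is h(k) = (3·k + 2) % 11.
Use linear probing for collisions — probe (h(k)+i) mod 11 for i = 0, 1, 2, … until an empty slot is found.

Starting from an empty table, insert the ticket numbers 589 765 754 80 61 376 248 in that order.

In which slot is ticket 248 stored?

3

589 hashes to 9; slot 9 is free => place at 9.
765 hashes to 9; 9 taken => place at 10.
754 hashes to 9; 9,10 taken => place at 0.
80 hashes to 0; 0 taken => place at 1.
61 hashes to 9; 9,10,0,1 taken => place at 2.
376 hashes to 8; slot 8 is free => place at 8.
248 hashes to 9; 9,10,0,1,2 taken => place at 3.
Table: [754, 80, 61, 248, ., ., ., ., 376, 589, 765]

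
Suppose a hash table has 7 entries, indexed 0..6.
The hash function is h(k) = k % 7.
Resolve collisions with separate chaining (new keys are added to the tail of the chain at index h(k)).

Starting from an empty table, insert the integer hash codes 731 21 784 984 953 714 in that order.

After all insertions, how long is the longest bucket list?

Insert 731: h=3, bucket 3 empty -> new chain.
Insert 21: h=0, bucket 0 empty -> new chain.
Insert 784: h=0, bucket 0 nonempty -> append to chain.
Insert 984: h=4, bucket 4 empty -> new chain.
Insert 953: h=1, bucket 1 empty -> new chain.
Insert 714: h=0, bucket 0 nonempty -> append to chain.
Final buckets:
0: 21 -> 784 -> 714
1: 953
2: _
3: 731
4: 984
5: _
6: _

3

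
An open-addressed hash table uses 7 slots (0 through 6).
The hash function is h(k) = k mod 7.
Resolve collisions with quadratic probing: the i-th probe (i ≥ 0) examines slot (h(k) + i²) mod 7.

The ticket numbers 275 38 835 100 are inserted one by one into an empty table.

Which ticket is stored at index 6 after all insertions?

835

275 hashes to 2; slot 2 is free -> place at 2.
38 hashes to 3; slot 3 is free -> place at 3.
835 hashes to 2; 2,3 taken -> place at 6.
100 hashes to 2; 2,3,6 taken -> place at 4.
Table: [-, -, 275, 38, 100, -, 835]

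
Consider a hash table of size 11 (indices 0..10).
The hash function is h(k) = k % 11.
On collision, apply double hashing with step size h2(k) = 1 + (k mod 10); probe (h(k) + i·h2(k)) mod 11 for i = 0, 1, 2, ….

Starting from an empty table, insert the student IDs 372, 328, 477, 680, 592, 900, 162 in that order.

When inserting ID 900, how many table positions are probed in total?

372: h=9 -> slot 9
328: h=9, h2=9, probe 9,7 -> slot 7
477: h=4 -> slot 4
680: h=9, h2=1, probe 9,10 -> slot 10
592: h=9, h2=3, probe 9,1 -> slot 1
900: h=9, h2=1, probe 9,10,0 -> slot 0
162: h=8 -> slot 8
Table: [900, 592, -, -, 477, -, -, 328, 162, 372, 680]

3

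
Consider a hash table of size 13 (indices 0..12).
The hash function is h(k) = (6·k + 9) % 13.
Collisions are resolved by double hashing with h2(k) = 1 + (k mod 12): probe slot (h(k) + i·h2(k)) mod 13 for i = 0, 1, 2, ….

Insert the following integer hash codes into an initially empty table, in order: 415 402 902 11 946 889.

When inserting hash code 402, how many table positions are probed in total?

2

415 hashes to 3; slot 3 is free -> place at 3.
402 hashes to 3, h2=7; 3 taken -> place at 10.
902 hashes to 0; slot 0 is free -> place at 0.
11 hashes to 10, h2=12; 10 taken -> place at 9.
946 hashes to 4; slot 4 is free -> place at 4.
889 hashes to 0, h2=2; 0 taken -> place at 2.
Table: [902, _, 889, 415, 946, _, _, _, _, 11, 402, _, _]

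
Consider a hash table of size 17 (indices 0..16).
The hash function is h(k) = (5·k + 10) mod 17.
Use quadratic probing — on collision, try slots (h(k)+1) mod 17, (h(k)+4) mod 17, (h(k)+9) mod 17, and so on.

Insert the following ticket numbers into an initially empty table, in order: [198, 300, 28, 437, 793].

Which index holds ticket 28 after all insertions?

1

198 hashes to 14; slot 14 is free => place at 14.
300 hashes to 14; 14 taken => place at 15.
28 hashes to 14; 14,15 taken => place at 1.
437 hashes to 2; slot 2 is free => place at 2.
793 hashes to 14; 14,15,1 taken => place at 6.
Table: [-, 28, 437, -, -, -, 793, -, -, -, -, -, -, -, 198, 300, -]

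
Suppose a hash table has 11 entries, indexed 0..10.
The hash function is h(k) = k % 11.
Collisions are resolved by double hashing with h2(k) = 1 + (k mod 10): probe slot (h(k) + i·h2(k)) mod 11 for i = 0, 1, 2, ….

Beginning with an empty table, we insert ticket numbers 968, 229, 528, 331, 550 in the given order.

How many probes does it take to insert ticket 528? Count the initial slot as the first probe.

3

968 hashes to 0; slot 0 is free → place at 0.
229 hashes to 9; slot 9 is free → place at 9.
528 hashes to 0, h2=9; 0,9 taken → place at 7.
331 hashes to 1; slot 1 is free → place at 1.
550 hashes to 0, h2=1; 0,1 taken → place at 2.
Table: [968, 331, 550, _, _, _, _, 528, _, 229, _]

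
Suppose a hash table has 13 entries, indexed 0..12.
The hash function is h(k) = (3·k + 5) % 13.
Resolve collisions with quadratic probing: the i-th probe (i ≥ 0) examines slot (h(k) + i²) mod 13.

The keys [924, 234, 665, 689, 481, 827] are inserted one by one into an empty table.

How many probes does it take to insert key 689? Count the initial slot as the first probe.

2

924: h=8 => slot 8
234: h=5 => slot 5
665: h=11 => slot 11
689: h=5, probe 5,6 => slot 6
481: h=5, probe 5,6,9 => slot 9
827: h=3 => slot 3
Table: [., ., ., 827, ., 234, 689, ., 924, 481, ., 665, .]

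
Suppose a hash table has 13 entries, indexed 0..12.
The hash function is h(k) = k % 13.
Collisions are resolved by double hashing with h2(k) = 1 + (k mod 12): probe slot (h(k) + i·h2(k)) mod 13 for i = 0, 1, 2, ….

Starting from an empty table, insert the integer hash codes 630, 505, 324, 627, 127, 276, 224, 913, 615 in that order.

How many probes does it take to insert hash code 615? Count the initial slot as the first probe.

630: h=6 → slot 6
505: h=11 → slot 11
324: h=12 → slot 12
627: h=3 → slot 3
127: h=10 → slot 10
276: h=3, h2=1, probe 3,4 → slot 4
224: h=3, h2=9, probe 3,12,8 → slot 8
913: h=3, h2=2, probe 3,5 → slot 5
615: h=4, h2=4, probe 4,8,12,3,7 → slot 7
Table: [_, _, _, 627, 276, 913, 630, 615, 224, _, 127, 505, 324]

5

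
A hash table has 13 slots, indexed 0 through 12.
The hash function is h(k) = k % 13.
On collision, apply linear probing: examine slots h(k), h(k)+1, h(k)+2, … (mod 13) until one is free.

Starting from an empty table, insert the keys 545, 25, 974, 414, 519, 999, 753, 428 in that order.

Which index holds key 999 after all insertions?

3

545: h=12 => slot 12
25: h=12, probe 12,0 => slot 0
974: h=12, probe 12,0,1 => slot 1
414: h=11 => slot 11
519: h=12, probe 12,0,1,2 => slot 2
999: h=11, probe 11,12,0,1,2,3 => slot 3
753: h=12, probe 12,0,1,2,3,4 => slot 4
428: h=12, probe 12,0,1,2,3,4,5 => slot 5
Table: [25, 974, 519, 999, 753, 428, ., ., ., ., ., 414, 545]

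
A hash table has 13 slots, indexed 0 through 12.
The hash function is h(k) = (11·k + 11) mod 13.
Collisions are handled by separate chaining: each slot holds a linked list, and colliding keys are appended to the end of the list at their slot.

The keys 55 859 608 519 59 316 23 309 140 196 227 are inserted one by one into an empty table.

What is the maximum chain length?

4

55 → bucket 5
859 → bucket 9
608 → bucket 4
519 → bucket 0
59 → bucket 10
316 → bucket 3
23 → bucket 4 (collision)
309 → bucket 4 (collision)
140 → bucket 4 (collision)
196 → bucket 9 (collision)
227 → bucket 12
Final buckets:
0: 519
1: ∅
2: ∅
3: 316
4: 608 -> 23 -> 309 -> 140
5: 55
6: ∅
7: ∅
8: ∅
9: 859 -> 196
10: 59
11: ∅
12: 227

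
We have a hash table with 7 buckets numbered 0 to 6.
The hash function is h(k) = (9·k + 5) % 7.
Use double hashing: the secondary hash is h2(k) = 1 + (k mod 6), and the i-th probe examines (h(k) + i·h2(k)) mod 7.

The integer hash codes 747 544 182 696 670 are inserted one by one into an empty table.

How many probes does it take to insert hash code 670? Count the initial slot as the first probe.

Insert 747: h=1, slot 1 empty -> index 1.
Insert 544: h=1, h2=5, slot 1 occupied -> index 6.
Insert 182: h=5, slot 5 empty -> index 5.
Insert 696: h=4, slot 4 empty -> index 4.
Insert 670: h=1, h2=5, slots 1,6,4 occupied -> index 2.
Table: [∅, 747, 670, ∅, 696, 182, 544]

4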